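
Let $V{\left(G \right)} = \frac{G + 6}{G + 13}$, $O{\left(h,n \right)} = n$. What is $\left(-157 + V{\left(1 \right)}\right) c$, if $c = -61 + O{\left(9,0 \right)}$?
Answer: $\frac{19093}{2} \approx 9546.5$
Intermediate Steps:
$V{\left(G \right)} = \frac{6 + G}{13 + G}$
$c = -61$ ($c = -61 + 0 = -61$)
$\left(-157 + V{\left(1 \right)}\right) c = \left(-157 + \frac{6 + 1}{13 + 1}\right) \left(-61\right) = \left(-157 + \frac{1}{14} \cdot 7\right) \left(-61\right) = \left(-157 + \frac{1}{2}\right) \left(-61\right) = \left(- \frac{313}{2}\right) \left(-61\right) = \frac{19093}{2}$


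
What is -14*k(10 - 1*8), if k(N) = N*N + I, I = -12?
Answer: 112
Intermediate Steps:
k(N) = -12 + N² (k(N) = N*N - 12 = N² - 12 = -12 + N²)
-14*k(10 - 1*8) = -14*(-12 + (10 - 1*8)²) = -14*(-12 + (10 - 8)²) = -14*(-12 + 2²) = -14*(-12 + 4) = -14*(-8) = 112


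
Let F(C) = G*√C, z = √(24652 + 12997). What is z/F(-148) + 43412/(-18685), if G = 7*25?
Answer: -43412/18685 - I*√1393013/12950 ≈ -2.3234 - 0.09114*I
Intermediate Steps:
G = 175
z = √37649 ≈ 194.03
F(C) = 175*√C
z/F(-148) + 43412/(-18685) = √37649/((175*√(-148))) + 43412/(-18685) = √37649/((175*(2*I*√37))) + 43412*(-1/18685) = √37649/((350*I*√37)) - 43412/18685 = √37649*(-I*√37/12950) - 43412/18685 = -I*√1393013/12950 - 43412/18685 = -43412/18685 - I*√1393013/12950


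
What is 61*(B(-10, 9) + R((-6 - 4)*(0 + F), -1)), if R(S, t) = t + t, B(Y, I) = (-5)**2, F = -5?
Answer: 1403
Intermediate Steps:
B(Y, I) = 25
R(S, t) = 2*t
61*(B(-10, 9) + R((-6 - 4)*(0 + F), -1)) = 61*(25 + 2*(-1)) = 61*(25 - 2) = 61*23 = 1403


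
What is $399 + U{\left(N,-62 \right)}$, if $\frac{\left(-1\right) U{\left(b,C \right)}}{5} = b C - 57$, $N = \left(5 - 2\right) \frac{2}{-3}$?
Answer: $64$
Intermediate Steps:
$N = -2$ ($N = 3 \cdot 2 \left(- \frac{1}{3}\right) = 3 \left(- \frac{2}{3}\right) = -2$)
$U{\left(b,C \right)} = 285 - 5 C b$ ($U{\left(b,C \right)} = - 5 \left(b C - 57\right) = - 5 \left(C b - 57\right) = - 5 \left(-57 + C b\right) = 285 - 5 C b$)
$399 + U{\left(N,-62 \right)} = 399 + \left(285 - \left(-310\right) \left(-2\right)\right) = 399 + \left(285 - 620\right) = 399 - 335 = 64$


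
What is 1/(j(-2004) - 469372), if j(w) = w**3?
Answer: -1/8048565436 ≈ -1.2425e-10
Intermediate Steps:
1/(j(-2004) - 469372) = 1/((-2004)**3 - 469372) = 1/(-8048096064 - 469372) = 1/(-8048565436) = -1/8048565436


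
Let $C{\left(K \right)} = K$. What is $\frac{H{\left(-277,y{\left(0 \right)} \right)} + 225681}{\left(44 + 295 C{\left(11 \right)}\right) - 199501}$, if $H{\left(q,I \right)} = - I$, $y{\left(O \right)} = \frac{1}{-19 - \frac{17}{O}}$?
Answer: $- \frac{75227}{65404} \approx -1.1502$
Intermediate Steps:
$\frac{H{\left(-277,y{\left(0 \right)} \right)} + 225681}{\left(44 + 295 C{\left(11 \right)}\right) - 199501} = \frac{- \frac{\left(-1\right) 0}{17 + 19 \cdot 0} + 225681}{\left(44 + 295 \cdot 11\right) - 199501} = \frac{- \frac{\left(-1\right) 0}{17 + 0} + 225681}{\left(44 + 3245\right) - 199501} = \frac{- \frac{\left(-1\right) 0}{17} + 225681}{3289 - 199501} = \frac{- \frac{\left(-1\right) 0}{17} + 225681}{-196212} = \left(\left(-1\right) 0 + 225681\right) \left(- \frac{1}{196212}\right) = \left(0 + 225681\right) \left(- \frac{1}{196212}\right) = 225681 \left(- \frac{1}{196212}\right) = - \frac{75227}{65404}$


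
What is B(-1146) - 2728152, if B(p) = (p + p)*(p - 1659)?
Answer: 3700908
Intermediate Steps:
B(p) = 2*p*(-1659 + p) (B(p) = (2*p)*(-1659 + p) = 2*p*(-1659 + p))
B(-1146) - 2728152 = 2*(-1146)*(-1659 - 1146) - 2728152 = 2*(-1146)*(-2805) - 2728152 = 6429060 - 2728152 = 3700908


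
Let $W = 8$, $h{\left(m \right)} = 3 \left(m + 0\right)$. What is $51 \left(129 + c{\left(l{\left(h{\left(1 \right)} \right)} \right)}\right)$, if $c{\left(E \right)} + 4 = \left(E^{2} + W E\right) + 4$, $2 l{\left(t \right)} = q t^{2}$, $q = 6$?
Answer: $54774$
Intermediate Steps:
$h{\left(m \right)} = 3 m$
$l{\left(t \right)} = 3 t^{2}$ ($l{\left(t \right)} = \frac{6 t^{2}}{2} = 3 t^{2}$)
$c{\left(E \right)} = E^{2} + 8 E$ ($c{\left(E \right)} = -4 + \left(\left(E^{2} + 8 E\right) + 4\right) = -4 + \left(4 + E^{2} + 8 E\right) = E^{2} + 8 E$)
$51 \left(129 + c{\left(l{\left(h{\left(1 \right)} \right)} \right)}\right) = 51 \left(129 + 3 \left(3 \cdot 1\right)^{2} \left(8 + 3 \left(3 \cdot 1\right)^{2}\right)\right) = 51 \left(129 + 3 \cdot 3^{2} \left(8 + 3 \cdot 3^{2}\right)\right) = 51 \left(129 + 3 \cdot 9 \left(8 + 3 \cdot 9\right)\right) = 51 \left(129 + 27 \left(8 + 27\right)\right) = 51 \left(129 + 27 \cdot 35\right) = 51 \left(129 + 945\right) = 51 \cdot 1074 = 54774$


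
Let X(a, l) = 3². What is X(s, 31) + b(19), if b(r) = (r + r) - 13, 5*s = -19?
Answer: 34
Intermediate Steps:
s = -19/5 (s = (⅕)*(-19) = -19/5 ≈ -3.8000)
X(a, l) = 9
b(r) = -13 + 2*r (b(r) = 2*r - 13 = -13 + 2*r)
X(s, 31) + b(19) = 9 + (-13 + 2*19) = 9 + (-13 + 38) = 9 + 25 = 34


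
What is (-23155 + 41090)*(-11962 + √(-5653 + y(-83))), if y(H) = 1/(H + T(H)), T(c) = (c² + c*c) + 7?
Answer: -214538470 + 1055*I*√1061321363310/806 ≈ -2.1454e+8 + 1.3485e+6*I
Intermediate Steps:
T(c) = 7 + 2*c² (T(c) = (c² + c²) + 7 = 2*c² + 7 = 7 + 2*c²)
y(H) = 1/(7 + H + 2*H²) (y(H) = 1/(H + (7 + 2*H²)) = 1/(7 + H + 2*H²))
(-23155 + 41090)*(-11962 + √(-5653 + y(-83))) = (-23155 + 41090)*(-11962 + √(-5653 + 1/(7 - 83 + 2*(-83)²))) = 17935*(-11962 + √(-5653 + 1/(7 - 83 + 2*6889))) = 17935*(-11962 + √(-5653 + 1/(7 - 83 + 13778))) = 17935*(-11962 + √(-5653 + 1/13702)) = 17935*(-11962 + √(-77457405/13702)) = 17935*(-11962 + I*√1061321363310/13702) = -214538470 + 1055*I*√1061321363310/806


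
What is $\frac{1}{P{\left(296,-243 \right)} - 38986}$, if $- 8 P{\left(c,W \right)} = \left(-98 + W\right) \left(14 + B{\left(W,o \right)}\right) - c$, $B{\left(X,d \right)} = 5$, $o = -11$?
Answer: $- \frac{8}{305113} \approx -2.622 \cdot 10^{-5}$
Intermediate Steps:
$P{\left(c,W \right)} = \frac{931}{4} - \frac{19 W}{8} + \frac{c}{8}$ ($P{\left(c,W \right)} = - \frac{\left(-98 + W\right) \left(14 + 5\right) - c}{8} = - \frac{\left(-98 + W\right) 19 - c}{8} = - \frac{\left(-1862 + 19 W\right) - c}{8} = - \frac{-1862 - c + 19 W}{8} = \frac{931}{4} - \frac{19 W}{8} + \frac{c}{8}$)
$\frac{1}{P{\left(296,-243 \right)} - 38986} = \frac{1}{\left(\frac{931}{4} - - \frac{4617}{8} + \frac{1}{8} \cdot 296\right) - 38986} = \frac{1}{\left(\frac{931}{4} + \frac{4617}{8} + 37\right) - 38986} = \frac{1}{\frac{6775}{8} - 38986} = \frac{1}{- \frac{305113}{8}} = - \frac{8}{305113}$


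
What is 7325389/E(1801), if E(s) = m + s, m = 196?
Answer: 7325389/1997 ≈ 3668.2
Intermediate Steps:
E(s) = 196 + s
7325389/E(1801) = 7325389/(196 + 1801) = 7325389/1997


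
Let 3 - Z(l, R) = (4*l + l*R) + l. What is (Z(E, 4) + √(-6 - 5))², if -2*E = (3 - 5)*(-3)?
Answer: (30 + I*√11)² ≈ 889.0 + 199.0*I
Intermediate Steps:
E = -3 (E = -(3 - 5)*(-3)/2 = -(-1)*(-3) = -½*6 = -3)
Z(l, R) = 3 - 5*l - R*l (Z(l, R) = 3 - ((4*l + l*R) + l) = 3 - ((4*l + R*l) + l) = 3 - (5*l + R*l) = 3 + (-5*l - R*l) = 3 - 5*l - R*l)
(Z(E, 4) + √(-6 - 5))² = ((3 - 5*(-3) - 1*4*(-3)) + √(-6 - 5))² = ((3 + 15 + 12) + √(-11))² = (30 + I*√11)²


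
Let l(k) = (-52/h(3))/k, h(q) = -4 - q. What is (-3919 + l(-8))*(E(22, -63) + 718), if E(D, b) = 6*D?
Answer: -23323575/7 ≈ -3.3319e+6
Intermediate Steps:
l(k) = 52/(7*k) (l(k) = (-52/(-4 - 1*3))/k = (-52/(-4 - 3))/k = (-52/(-7))/k = (-52*(-⅐))/k = 52/(7*k))
(-3919 + l(-8))*(E(22, -63) + 718) = (-3919 + (52/7)/(-8))*(6*22 + 718) = (-3919 + (52/7)*(-⅛))*(132 + 718) = (-3919 - 13/14)*850 = -54879/14*850 = -23323575/7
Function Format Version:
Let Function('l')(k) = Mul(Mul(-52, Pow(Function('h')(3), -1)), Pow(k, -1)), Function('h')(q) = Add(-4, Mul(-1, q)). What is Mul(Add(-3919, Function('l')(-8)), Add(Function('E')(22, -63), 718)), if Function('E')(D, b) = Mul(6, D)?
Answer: Rational(-23323575, 7) ≈ -3.3319e+6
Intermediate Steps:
Function('l')(k) = Mul(Rational(52, 7), Pow(k, -1)) (Function('l')(k) = Mul(Mul(-52, Pow(Add(-4, Mul(-1, 3)), -1)), Pow(k, -1)) = Mul(Mul(-52, Pow(Add(-4, -3), -1)), Pow(k, -1)) = Mul(Mul(-52, Pow(-7, -1)), Pow(k, -1)) = Mul(Mul(-52, Rational(-1, 7)), Pow(k, -1)) = Mul(Rational(52, 7), Pow(k, -1)))
Mul(Add(-3919, Function('l')(-8)), Add(Function('E')(22, -63), 718)) = Mul(Add(-3919, Mul(Rational(52, 7), Pow(-8, -1))), Add(Mul(6, 22), 718)) = Mul(Add(-3919, Mul(Rational(52, 7), Rational(-1, 8))), Add(132, 718)) = Mul(Add(-3919, Rational(-13, 14)), 850) = Mul(Rational(-54879, 14), 850) = Rational(-23323575, 7)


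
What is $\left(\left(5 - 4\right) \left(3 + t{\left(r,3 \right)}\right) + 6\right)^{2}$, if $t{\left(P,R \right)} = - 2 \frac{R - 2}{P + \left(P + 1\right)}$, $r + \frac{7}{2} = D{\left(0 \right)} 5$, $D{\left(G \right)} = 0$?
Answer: $\frac{784}{9} \approx 87.111$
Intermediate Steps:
$r = - \frac{7}{2}$ ($r = - \frac{7}{2} + 0 \cdot 5 = - \frac{7}{2} + 0 = - \frac{7}{2} \approx -3.5$)
$t{\left(P,R \right)} = - \frac{2 \left(-2 + R\right)}{1 + 2 P}$ ($t{\left(P,R \right)} = - 2 \frac{-2 + R}{P + \left(1 + P\right)} = - 2 \frac{-2 + R}{1 + 2 P} = - \frac{2 \left(-2 + R\right)}{1 + 2 P}$)
$\left(\left(5 - 4\right) \left(3 + t{\left(r,3 \right)}\right) + 6\right)^{2} = \left(\left(5 - 4\right) \left(3 + \frac{2 \left(2 - 3\right)}{1 + 2 \left(- \frac{7}{2}\right)}\right) + 6\right)^{2} = \left(1 \left(3 + \frac{2 \left(2 - 3\right)}{1 - 7}\right) + 6\right)^{2} = \left(1 \left(3 + 2 \frac{1}{-6} \left(-1\right)\right) + 6\right)^{2} = \left(1 \left(3 + 2 \left(- \frac{1}{6}\right) \left(-1\right)\right) + 6\right)^{2} = \left(1 \left(3 + \frac{1}{3}\right) + 6\right)^{2} = \left(1 \cdot \frac{10}{3} + 6\right)^{2} = \left(\frac{10}{3} + 6\right)^{2} = \left(\frac{28}{3}\right)^{2} = \frac{784}{9}$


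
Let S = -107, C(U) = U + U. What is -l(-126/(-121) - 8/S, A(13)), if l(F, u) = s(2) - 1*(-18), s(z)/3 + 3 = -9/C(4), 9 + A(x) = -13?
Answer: -45/8 ≈ -5.6250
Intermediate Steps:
A(x) = -22 (A(x) = -9 - 13 = -22)
C(U) = 2*U
s(z) = -99/8 (s(z) = -9 + 3*(-9/(2*4)) = -9 + 3*(-9/8) = -9 - 27/8 = -99/8)
l(F, u) = 45/8 (l(F, u) = -99/8 - 1*(-18) = -99/8 + 18 = 45/8)
-l(-126/(-121) - 8/S, A(13)) = -1*45/8 = -45/8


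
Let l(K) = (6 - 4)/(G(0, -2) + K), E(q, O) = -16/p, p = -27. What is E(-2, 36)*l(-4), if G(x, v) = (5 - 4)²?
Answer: -32/81 ≈ -0.39506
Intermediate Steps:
G(x, v) = 1 (G(x, v) = 1² = 1)
E(q, O) = 16/27 (E(q, O) = -16/(-27) = -16*(-1/27) = 16/27)
l(K) = 2/(1 + K) (l(K) = (6 - 4)/(1 + K) = 2/(1 + K))
E(-2, 36)*l(-4) = 16*(2/(1 - 4))/27 = 16*(2/(-3))/27 = 16*(2*(-⅓))/27 = (16/27)*(-⅔) = -32/81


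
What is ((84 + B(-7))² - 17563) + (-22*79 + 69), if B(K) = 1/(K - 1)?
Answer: -780607/64 ≈ -12197.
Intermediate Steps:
B(K) = 1/(-1 + K)
((84 + B(-7))² - 17563) + (-22*79 + 69) = ((84 + 1/(-1 - 7))² - 17563) + (-22*79 + 69) = ((84 + 1/(-8))² - 17563) + (-1738 + 69) = ((84 - ⅛)² - 17563) - 1669 = ((671/8)² - 17563) - 1669 = (450241/64 - 17563) - 1669 = -673791/64 - 1669 = -780607/64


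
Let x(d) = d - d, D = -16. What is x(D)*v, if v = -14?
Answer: 0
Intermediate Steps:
x(d) = 0
x(D)*v = 0*(-14) = 0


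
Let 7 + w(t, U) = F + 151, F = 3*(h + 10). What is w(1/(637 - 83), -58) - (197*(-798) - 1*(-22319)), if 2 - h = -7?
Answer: 135088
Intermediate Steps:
h = 9 (h = 2 - 1*(-7) = 2 + 7 = 9)
F = 57 (F = 3*(9 + 10) = 3*19 = 57)
w(t, U) = 201 (w(t, U) = -7 + (57 + 151) = -7 + 208 = 201)
w(1/(637 - 83), -58) - (197*(-798) - 1*(-22319)) = 201 - (197*(-798) - 1*(-22319)) = 201 - (-157206 + 22319) = 201 - 1*(-134887) = 201 + 134887 = 135088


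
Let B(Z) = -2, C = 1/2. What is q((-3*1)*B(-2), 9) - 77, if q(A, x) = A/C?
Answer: -65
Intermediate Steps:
C = ½ ≈ 0.50000
q(A, x) = 2*A (q(A, x) = A/(½) = A*2 = 2*A)
q((-3*1)*B(-2), 9) - 77 = 2*(-3*1*(-2)) - 77 = 2*(-3*(-2)) - 77 = 2*6 - 77 = 12 - 77 = -65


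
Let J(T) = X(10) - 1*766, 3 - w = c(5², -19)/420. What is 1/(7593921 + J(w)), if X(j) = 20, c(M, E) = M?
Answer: 1/7593175 ≈ 1.3170e-7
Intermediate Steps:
w = 247/84 (w = 3 - 5²/420 = 3 - 25/420 = 3 - 1*5/84 = 3 - 5/84 = 247/84 ≈ 2.9405)
J(T) = -746 (J(T) = 20 - 1*766 = 20 - 766 = -746)
1/(7593921 + J(w)) = 1/(7593921 - 746) = 1/7593175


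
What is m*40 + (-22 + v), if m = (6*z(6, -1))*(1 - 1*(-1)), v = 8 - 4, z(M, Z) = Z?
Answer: -498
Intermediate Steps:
v = 4
m = -12 (m = (6*(-1))*(1 - 1*(-1)) = -6*(1 + 1) = -6*2 = -12)
m*40 + (-22 + v) = -12*40 + (-22 + 4) = -480 - 18 = -498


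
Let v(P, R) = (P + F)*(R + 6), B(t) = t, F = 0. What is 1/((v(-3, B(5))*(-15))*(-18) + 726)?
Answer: -1/8184 ≈ -0.00012219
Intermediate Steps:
v(P, R) = P*(6 + R) (v(P, R) = (P + 0)*(R + 6) = P*(6 + R))
1/((v(-3, B(5))*(-15))*(-18) + 726) = 1/((-3*(6 + 5)*(-15))*(-18) + 726) = 1/((-3*11*(-15))*(-18) + 726) = 1/(-33*(-15)*(-18) + 726) = 1/(495*(-18) + 726) = 1/(-8910 + 726) = 1/(-8184) = -1/8184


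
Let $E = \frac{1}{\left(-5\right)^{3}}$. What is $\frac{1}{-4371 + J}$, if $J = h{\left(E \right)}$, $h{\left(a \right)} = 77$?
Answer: $- \frac{1}{4294} \approx -0.00023288$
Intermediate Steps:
$E = - \frac{1}{125}$ ($E = \frac{1}{-125} = - \frac{1}{125} \approx -0.008$)
$J = 77$
$\frac{1}{-4371 + J} = \frac{1}{-4371 + 77} = \frac{1}{-4294} = - \frac{1}{4294}$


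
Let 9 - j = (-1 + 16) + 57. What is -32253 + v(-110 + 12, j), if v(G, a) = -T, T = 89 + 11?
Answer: -32353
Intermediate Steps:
j = -63 (j = 9 - ((-1 + 16) + 57) = 9 - (15 + 57) = 9 - 1*72 = 9 - 72 = -63)
T = 100
v(G, a) = -100 (v(G, a) = -1*100 = -100)
-32253 + v(-110 + 12, j) = -32253 - 100 = -32353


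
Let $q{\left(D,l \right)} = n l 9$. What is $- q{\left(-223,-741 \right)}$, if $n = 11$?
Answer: $73359$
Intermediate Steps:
$q{\left(D,l \right)} = 99 l$ ($q{\left(D,l \right)} = 11 l 9 = 99 l$)
$- q{\left(-223,-741 \right)} = - 99 \left(-741\right) = \left(-1\right) \left(-73359\right) = 73359$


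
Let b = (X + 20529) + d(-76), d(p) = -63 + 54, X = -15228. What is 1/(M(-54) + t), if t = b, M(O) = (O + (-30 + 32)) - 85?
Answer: 1/5155 ≈ 0.00019399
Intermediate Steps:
d(p) = -9
M(O) = -83 + O (M(O) = (O + 2) - 85 = (2 + O) - 85 = -83 + O)
b = 5292 (b = (-15228 + 20529) - 9 = 5301 - 9 = 5292)
t = 5292
1/(M(-54) + t) = 1/((-83 - 54) + 5292) = 1/(-137 + 5292) = 1/5155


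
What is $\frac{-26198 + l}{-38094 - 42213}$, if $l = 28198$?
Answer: $- \frac{2000}{80307} \approx -0.024904$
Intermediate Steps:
$\frac{-26198 + l}{-38094 - 42213} = \frac{-26198 + 28198}{-38094 - 42213} = \frac{2000}{-80307} = 2000 \left(- \frac{1}{80307}\right) = - \frac{2000}{80307}$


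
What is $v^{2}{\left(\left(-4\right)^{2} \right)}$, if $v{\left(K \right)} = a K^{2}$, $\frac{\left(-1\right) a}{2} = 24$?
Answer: $150994944$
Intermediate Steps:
$a = -48$ ($a = \left(-2\right) 24 = -48$)
$v{\left(K \right)} = - 48 K^{2}$
$v^{2}{\left(\left(-4\right)^{2} \right)} = \left(- 48 \left(\left(-4\right)^{2}\right)^{2}\right)^{2} = \left(- 48 \cdot 16^{2}\right)^{2} = \left(\left(-48\right) 256\right)^{2} = \left(-12288\right)^{2} = 150994944$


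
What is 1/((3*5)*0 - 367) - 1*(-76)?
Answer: 27891/367 ≈ 75.997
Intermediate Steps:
1/((3*5)*0 - 367) - 1*(-76) = 1/(15*0 - 367) + 76 = 1/(0 - 367) + 76 = 1/(-367) + 76 = -1/367 + 76 = 27891/367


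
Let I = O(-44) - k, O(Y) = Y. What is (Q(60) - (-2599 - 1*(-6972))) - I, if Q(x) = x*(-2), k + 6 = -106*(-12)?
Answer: -3183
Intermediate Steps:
k = 1266 (k = -6 - 106*(-12) = -6 + 1272 = 1266)
Q(x) = -2*x
I = -1310 (I = -44 - 1*1266 = -44 - 1266 = -1310)
(Q(60) - (-2599 - 1*(-6972))) - I = (-2*60 - (-2599 - 1*(-6972))) - 1*(-1310) = (-120 - (-2599 + 6972)) + 1310 = (-120 - 1*4373) + 1310 = (-120 - 4373) + 1310 = -4493 + 1310 = -3183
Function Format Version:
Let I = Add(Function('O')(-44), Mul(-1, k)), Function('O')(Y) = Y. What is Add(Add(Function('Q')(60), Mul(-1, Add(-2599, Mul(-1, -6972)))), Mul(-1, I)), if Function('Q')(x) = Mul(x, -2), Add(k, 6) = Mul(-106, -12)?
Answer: -3183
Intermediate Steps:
k = 1266 (k = Add(-6, Mul(-106, -12)) = Add(-6, 1272) = 1266)
Function('Q')(x) = Mul(-2, x)
I = -1310 (I = Add(-44, Mul(-1, 1266)) = Add(-44, -1266) = -1310)
Add(Add(Function('Q')(60), Mul(-1, Add(-2599, Mul(-1, -6972)))), Mul(-1, I)) = Add(Add(Mul(-2, 60), Mul(-1, Add(-2599, Mul(-1, -6972)))), Mul(-1, -1310)) = Add(Add(-120, Mul(-1, Add(-2599, 6972))), 1310) = Add(Add(-120, Mul(-1, 4373)), 1310) = Add(Add(-120, -4373), 1310) = Add(-4493, 1310) = -3183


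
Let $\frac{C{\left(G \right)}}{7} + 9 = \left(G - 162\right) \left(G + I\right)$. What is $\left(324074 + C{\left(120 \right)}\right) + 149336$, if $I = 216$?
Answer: $374563$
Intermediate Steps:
$C{\left(G \right)} = -63 + 7 \left(-162 + G\right) \left(216 + G\right)$ ($C{\left(G \right)} = -63 + 7 \left(G - 162\right) \left(G + 216\right) = -63 + 7 \left(-162 + G\right) \left(216 + G\right)$)
$\left(324074 + C{\left(120 \right)}\right) + 149336 = \left(324074 + \left(-245007 + 7 \cdot 120^{2} + 378 \cdot 120\right)\right) + 149336 = \left(324074 + \left(-245007 + 7 \cdot 14400 + 45360\right)\right) + 149336 = \left(324074 + \left(-245007 + 100800 + 45360\right)\right) + 149336 = \left(324074 - 98847\right) + 149336 = 225227 + 149336 = 374563$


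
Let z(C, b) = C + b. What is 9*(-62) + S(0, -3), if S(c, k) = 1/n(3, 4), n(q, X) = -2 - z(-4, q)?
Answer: -559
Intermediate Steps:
n(q, X) = 2 - q (n(q, X) = -2 - (-4 + q) = -2 + (4 - q) = 2 - q)
S(c, k) = -1 (S(c, k) = 1/(2 - 1*3) = 1/(2 - 3) = 1/(-1) = -1)
9*(-62) + S(0, -3) = 9*(-62) - 1 = -558 - 1 = -559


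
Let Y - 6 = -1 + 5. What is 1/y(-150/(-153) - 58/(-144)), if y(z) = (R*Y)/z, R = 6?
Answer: 1693/73440 ≈ 0.023053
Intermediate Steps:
Y = 10 (Y = 6 + (-1 + 5) = 6 + 4 = 10)
y(z) = 60/z (y(z) = (6*10)/z = 60/z)
1/y(-150/(-153) - 58/(-144)) = 1/(60/(-150/(-153) - 58/(-144))) = 1/(60/(-150*(-1/153) - 58*(-1/144))) = 1/(60/(50/51 + 29/72)) = 1/(60/(1693/1224)) = 1/(60*(1224/1693)) = 1/(73440/1693) = 1693/73440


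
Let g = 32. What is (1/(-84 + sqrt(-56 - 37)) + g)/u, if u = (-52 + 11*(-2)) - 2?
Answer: -1003/2383 + I*sqrt(93)/543324 ≈ -0.4209 + 1.7749e-5*I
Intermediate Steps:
u = -76 (u = (-52 - 22) - 2 = -74 - 2 = -76)
(1/(-84 + sqrt(-56 - 37)) + g)/u = (1/(-84 + sqrt(-56 - 37)) + 32)/(-76) = -(1/(-84 + sqrt(-93)) + 32)/76 = -(1/(-84 + I*sqrt(93)) + 32)/76 = -(32 + 1/(-84 + I*sqrt(93)))/76 = -8/19 - 1/(76*(-84 + I*sqrt(93)))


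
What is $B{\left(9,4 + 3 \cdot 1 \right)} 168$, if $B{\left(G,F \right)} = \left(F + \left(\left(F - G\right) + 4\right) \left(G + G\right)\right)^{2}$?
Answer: $310632$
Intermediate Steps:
$B{\left(G,F \right)} = \left(F + 2 G \left(4 + F - G\right)\right)^{2}$ ($B{\left(G,F \right)} = \left(F + \left(4 + F - G\right) 2 G\right)^{2} = \left(F + 2 G \left(4 + F - G\right)\right)^{2}$)
$B{\left(9,4 + 3 \cdot 1 \right)} 168 = \left(\left(4 + 3 \cdot 1\right) - 2 \cdot 9^{2} + 8 \cdot 9 + 2 \left(4 + 3 \cdot 1\right) 9\right)^{2} \cdot 168 = \left(\left(4 + 3\right) - 162 + 72 + 2 \left(4 + 3\right) 9\right)^{2} \cdot 168 = \left(7 - 162 + 72 + 2 \cdot 7 \cdot 9\right)^{2} \cdot 168 = \left(7 - 162 + 72 + 126\right)^{2} \cdot 168 = 43^{2} \cdot 168 = 1849 \cdot 168 = 310632$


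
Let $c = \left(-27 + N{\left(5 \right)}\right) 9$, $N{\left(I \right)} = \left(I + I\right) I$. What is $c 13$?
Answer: $2691$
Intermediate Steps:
$N{\left(I \right)} = 2 I^{2}$ ($N{\left(I \right)} = 2 I I = 2 I^{2}$)
$c = 207$ ($c = \left(-27 + 2 \cdot 5^{2}\right) 9 = \left(-27 + 2 \cdot 25\right) 9 = \left(-27 + 50\right) 9 = 23 \cdot 9 = 207$)
$c 13 = 207 \cdot 13 = 2691$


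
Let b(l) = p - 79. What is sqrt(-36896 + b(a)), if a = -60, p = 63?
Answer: 4*I*sqrt(2307) ≈ 192.13*I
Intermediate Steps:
b(l) = -16 (b(l) = 63 - 79 = -16)
sqrt(-36896 + b(a)) = sqrt(-36896 - 16) = sqrt(-36912) = 4*I*sqrt(2307)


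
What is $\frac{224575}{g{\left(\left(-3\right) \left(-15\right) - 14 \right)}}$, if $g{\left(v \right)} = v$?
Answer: $\frac{224575}{31} \approx 7244.4$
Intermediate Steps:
$\frac{224575}{g{\left(\left(-3\right) \left(-15\right) - 14 \right)}} = \frac{224575}{\left(-3\right) \left(-15\right) - 14} = \frac{224575}{45 - 14} = \frac{224575}{31}$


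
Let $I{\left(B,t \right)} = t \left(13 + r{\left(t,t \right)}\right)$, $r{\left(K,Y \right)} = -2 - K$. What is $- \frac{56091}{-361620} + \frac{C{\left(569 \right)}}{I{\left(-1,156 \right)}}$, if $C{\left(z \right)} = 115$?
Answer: $\frac{162327}{1081990} \approx 0.15003$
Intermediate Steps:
$I{\left(B,t \right)} = t \left(11 - t\right)$ ($I{\left(B,t \right)} = t \left(13 - \left(2 + t\right)\right) = t \left(11 - t\right)$)
$- \frac{56091}{-361620} + \frac{C{\left(569 \right)}}{I{\left(-1,156 \right)}} = - \frac{56091}{-361620} + \frac{115}{156 \left(11 - 156\right)} = \left(-56091\right) \left(- \frac{1}{361620}\right) + \frac{115}{156 \left(11 - 156\right)} = \frac{2671}{17220} + \frac{115}{156 \left(-145\right)} = \frac{2671}{17220} + \frac{115}{-22620} = \frac{2671}{17220} + 115 \left(- \frac{1}{22620}\right) = \frac{2671}{17220} - \frac{23}{4524} = \frac{162327}{1081990}$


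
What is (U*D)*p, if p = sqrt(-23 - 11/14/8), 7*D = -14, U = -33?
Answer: 33*I*sqrt(18109)/14 ≈ 317.2*I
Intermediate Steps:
D = -2 (D = (1/7)*(-14) = -2)
p = I*sqrt(18109)/28 (p = sqrt(-23 - 11*1/14*(1/8)) = sqrt(-23 - 11/14*1/8) = sqrt(-23 - 11/112) = sqrt(-2587/112) = I*sqrt(18109)/28 ≈ 4.8061*I)
(U*D)*p = (-33*(-2))*(I*sqrt(18109)/28) = 66*(I*sqrt(18109)/28) = 33*I*sqrt(18109)/14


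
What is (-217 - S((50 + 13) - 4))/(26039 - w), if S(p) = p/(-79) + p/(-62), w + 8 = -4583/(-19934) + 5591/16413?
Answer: -172511625872937/20869853735470349 ≈ -0.0082661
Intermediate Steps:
w = -2430742163/327176742 (w = -8 + (-4583/(-19934) + 5591/16413) = -8 + (-4583*(-1/19934) + 5591*(1/16413)) = -8 + (4583/19934 + 5591/16413) = -8 + 186671773/327176742 = -2430742163/327176742 ≈ -7.4294)
S(p) = -141*p/4898 (S(p) = p*(-1/79) + p*(-1/62) = -p/79 - p/62 = -141*p/4898)
(-217 - S((50 + 13) - 4))/(26039 - w) = (-217 - (-141)*((50 + 13) - 4)/4898)/(26039 - 1*(-2430742163/327176742)) = (-217 - (-141)*(63 - 4)/4898)/(26039 + 2430742163/327176742) = (-217 - (-141)*59/4898)/(8521785927101/327176742) = (-217 - 1*(-8319/4898))*(327176742/8521785927101) = (-217 + 8319/4898)*(327176742/8521785927101) = -1054547/4898*327176742/8521785927101 = -172511625872937/20869853735470349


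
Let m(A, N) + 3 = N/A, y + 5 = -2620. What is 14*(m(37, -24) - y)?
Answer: 1357860/37 ≈ 36699.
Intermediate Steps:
y = -2625 (y = -5 - 2620 = -2625)
m(A, N) = -3 + N/A
14*(m(37, -24) - y) = 14*((-3 - 24/37) - 1*(-2625)) = 14*((-3 - 24*1/37) + 2625) = 14*((-3 - 24/37) + 2625) = 14*(-135/37 + 2625) = 14*(96990/37) = 1357860/37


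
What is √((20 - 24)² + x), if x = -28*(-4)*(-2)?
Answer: 4*I*√13 ≈ 14.422*I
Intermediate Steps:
x = -224 (x = 112*(-2) = -224)
√((20 - 24)² + x) = √((20 - 24)² - 224) = √((-4)² - 224) = √(16 - 224) = √(-208) = 4*I*√13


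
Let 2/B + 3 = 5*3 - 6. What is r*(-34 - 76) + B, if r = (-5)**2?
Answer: -8249/3 ≈ -2749.7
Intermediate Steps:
r = 25
B = 1/3 (B = 2/(-3 + (5*3 - 6)) = 2/(-3 + (15 - 6)) = 2/(-3 + 9) = 2/6 = 2*(1/6) = 1/3 ≈ 0.33333)
r*(-34 - 76) + B = 25*(-34 - 76) + 1/3 = 25*(-110) + 1/3 = -2750 + 1/3 = -8249/3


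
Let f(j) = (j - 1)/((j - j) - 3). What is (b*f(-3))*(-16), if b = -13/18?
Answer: 416/27 ≈ 15.407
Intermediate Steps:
b = -13/18 (b = -13*1/18 = -13/18 ≈ -0.72222)
f(j) = 1/3 - j/3 (f(j) = (-1 + j)/(0 - 3) = (-1 + j)/(-3) = (-1 + j)*(-1/3) = 1/3 - j/3)
(b*f(-3))*(-16) = -13*(1/3 - 1/3*(-3))/18*(-16) = -13*(1/3 + 1)/18*(-16) = -13/18*4/3*(-16) = -26/27*(-16) = 416/27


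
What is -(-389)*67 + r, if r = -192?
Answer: 25871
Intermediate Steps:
-(-389)*67 + r = -(-389)*67 - 192 = -389*(-67) - 192 = 26063 - 192 = 25871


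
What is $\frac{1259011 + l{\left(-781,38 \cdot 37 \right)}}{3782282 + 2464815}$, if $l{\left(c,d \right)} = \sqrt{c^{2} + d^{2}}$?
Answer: $\frac{1259011}{6247097} + \frac{\sqrt{2586797}}{6247097} \approx 0.20179$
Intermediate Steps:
$\frac{1259011 + l{\left(-781,38 \cdot 37 \right)}}{3782282 + 2464815} = \frac{1259011 + \sqrt{\left(-781\right)^{2} + \left(38 \cdot 37\right)^{2}}}{3782282 + 2464815} = \frac{1259011 + \sqrt{609961 + 1406^{2}}}{6247097} = \left(1259011 + \sqrt{609961 + 1976836}\right) \frac{1}{6247097} = \left(1259011 + \sqrt{2586797}\right) \frac{1}{6247097} = \frac{1259011}{6247097} + \frac{\sqrt{2586797}}{6247097}$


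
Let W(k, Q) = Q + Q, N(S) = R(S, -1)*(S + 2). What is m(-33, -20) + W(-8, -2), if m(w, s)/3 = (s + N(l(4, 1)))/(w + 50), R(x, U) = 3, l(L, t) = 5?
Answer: -65/17 ≈ -3.8235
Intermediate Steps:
N(S) = 6 + 3*S (N(S) = 3*(S + 2) = 3*(2 + S) = 6 + 3*S)
m(w, s) = 3*(21 + s)/(50 + w) (m(w, s) = 3*((s + (6 + 3*5))/(w + 50)) = 3*((s + (6 + 15))/(50 + w)) = 3*((s + 21)/(50 + w)) = 3*((21 + s)/(50 + w)) = 3*(21 + s)/(50 + w))
W(k, Q) = 2*Q
m(-33, -20) + W(-8, -2) = 3*(21 - 20)/(50 - 33) + 2*(-2) = 3*1/17 - 4 = 3*(1/17)*1 - 4 = 3/17 - 4 = -65/17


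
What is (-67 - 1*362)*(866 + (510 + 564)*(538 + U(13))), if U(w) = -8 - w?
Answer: -238577196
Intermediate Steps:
(-67 - 1*362)*(866 + (510 + 564)*(538 + U(13))) = (-67 - 1*362)*(866 + (510 + 564)*(538 + (-8 - 1*13))) = (-67 - 362)*(866 + 1074*(538 + (-8 - 13))) = -429*(866 + 1074*(538 - 21)) = -429*(866 + 1074*517) = -429*(866 + 555258) = -429*556124 = -238577196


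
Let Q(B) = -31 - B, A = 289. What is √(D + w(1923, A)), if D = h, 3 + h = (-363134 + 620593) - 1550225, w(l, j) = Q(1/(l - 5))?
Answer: I*√4755854389118/1918 ≈ 1137.0*I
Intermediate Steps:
w(l, j) = -31 - 1/(-5 + l) (w(l, j) = -31 - 1/(l - 5) = -31 - 1/(-5 + l))
h = -1292769 (h = -3 + ((-363134 + 620593) - 1550225) = -3 + (257459 - 1550225) = -3 - 1292766 = -1292769)
D = -1292769
√(D + w(1923, A)) = √(-1292769 + (154 - 31*1923)/(-5 + 1923)) = √(-1292769 + (154 - 59613)/1918) = √(-1292769 + (1/1918)*(-59459)) = √(-1292769 - 59459/1918) = √(-2479590401/1918) = I*√4755854389118/1918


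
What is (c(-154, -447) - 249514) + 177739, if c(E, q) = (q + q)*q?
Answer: 327843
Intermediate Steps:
c(E, q) = 2*q² (c(E, q) = (2*q)*q = 2*q²)
(c(-154, -447) - 249514) + 177739 = (2*(-447)² - 249514) + 177739 = (2*199809 - 249514) + 177739 = (399618 - 249514) + 177739 = 150104 + 177739 = 327843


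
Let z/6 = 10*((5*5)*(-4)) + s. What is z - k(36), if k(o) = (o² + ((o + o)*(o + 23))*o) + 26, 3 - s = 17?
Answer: -160334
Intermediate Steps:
s = -14 (s = 3 - 1*17 = 3 - 17 = -14)
k(o) = 26 + o² + 2*o²*(23 + o) (k(o) = (o² + ((2*o)*(23 + o))*o) + 26 = (o² + (2*o*(23 + o))*o) + 26 = (o² + 2*o²*(23 + o)) + 26 = 26 + o² + 2*o²*(23 + o))
z = -6084 (z = 6*(10*((5*5)*(-4)) - 14) = 6*(10*(25*(-4)) - 14) = 6*(10*(-100) - 14) = 6*(-1000 - 14) = 6*(-1014) = -6084)
z - k(36) = -6084 - (26 + 2*36³ + 47*36²) = -6084 - (26 + 2*46656 + 47*1296) = -6084 - (26 + 93312 + 60912) = -6084 - 1*154250 = -6084 - 154250 = -160334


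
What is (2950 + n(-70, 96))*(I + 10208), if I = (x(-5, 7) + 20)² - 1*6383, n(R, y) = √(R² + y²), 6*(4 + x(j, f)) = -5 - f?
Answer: 11861950 + 8042*√3529 ≈ 1.2340e+7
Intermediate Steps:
x(j, f) = -29/6 - f/6 (x(j, f) = -4 + (-5 - f)/6 = -4 + (-⅚ - f/6) = -29/6 - f/6)
I = -6187 (I = ((-29/6 - ⅙*7) + 20)² - 1*6383 = ((-29/6 - 7/6) + 20)² - 6383 = (-6 + 20)² - 6383 = 14² - 6383 = 196 - 6383 = -6187)
(2950 + n(-70, 96))*(I + 10208) = (2950 + √((-70)² + 96²))*(-6187 + 10208) = (2950 + √(4900 + 9216))*4021 = (2950 + √14116)*4021 = (2950 + 2*√3529)*4021 = 11861950 + 8042*√3529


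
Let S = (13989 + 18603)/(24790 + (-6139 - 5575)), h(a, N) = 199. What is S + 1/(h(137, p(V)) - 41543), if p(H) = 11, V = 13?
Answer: 48123949/19307648 ≈ 2.4925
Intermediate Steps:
S = 1164/467 (S = 32592/(24790 - 11714) = 32592/13076 = 32592*(1/13076) = 1164/467 ≈ 2.4925)
S + 1/(h(137, p(V)) - 41543) = 1164/467 + 1/(199 - 41543) = 1164/467 + 1/(-41344) = 1164/467 - 1/41344 = 48123949/19307648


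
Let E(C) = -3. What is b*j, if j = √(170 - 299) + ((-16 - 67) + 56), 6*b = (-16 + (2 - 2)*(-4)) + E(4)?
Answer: 171/2 - 19*I*√129/6 ≈ 85.5 - 35.966*I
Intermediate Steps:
b = -19/6 (b = ((-16 + (2 - 2)*(-4)) - 3)/6 = ((-16 + 0*(-4)) - 3)/6 = ((-16 + 0) - 3)/6 = (-16 - 3)/6 = (⅙)*(-19) = -19/6 ≈ -3.1667)
j = -27 + I*√129 (j = √(-129) + (-83 + 56) = I*√129 - 27 = -27 + I*√129 ≈ -27.0 + 11.358*I)
b*j = -19*(-27 + I*√129)/6 = 171/2 - 19*I*√129/6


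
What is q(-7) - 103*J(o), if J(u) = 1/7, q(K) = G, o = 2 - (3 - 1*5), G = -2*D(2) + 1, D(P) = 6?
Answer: -180/7 ≈ -25.714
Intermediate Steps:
G = -11 (G = -2*6 + 1 = -12 + 1 = -11)
o = 4 (o = 2 - (3 - 5) = 2 - 1*(-2) = 2 + 2 = 4)
q(K) = -11
J(u) = ⅐
q(-7) - 103*J(o) = -11 - 103*⅐ = -11 - 103/7 = -180/7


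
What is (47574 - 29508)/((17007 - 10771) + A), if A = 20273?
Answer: 18066/26509 ≈ 0.68150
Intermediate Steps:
(47574 - 29508)/((17007 - 10771) + A) = (47574 - 29508)/((17007 - 10771) + 20273) = 18066/(6236 + 20273) = 18066/26509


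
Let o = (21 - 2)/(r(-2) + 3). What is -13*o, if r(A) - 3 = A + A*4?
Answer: 247/4 ≈ 61.750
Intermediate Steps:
r(A) = 3 + 5*A (r(A) = 3 + (A + A*4) = 3 + (A + 4*A) = 3 + 5*A)
o = -19/4 (o = (21 - 2)/((3 + 5*(-2)) + 3) = 19/((3 - 10) + 3) = 19/(-7 + 3) = 19/(-4) = 19*(-1/4) = -19/4 ≈ -4.7500)
-13*o = -13*(-19/4) = 247/4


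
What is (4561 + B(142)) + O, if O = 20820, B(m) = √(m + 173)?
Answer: 25381 + 3*√35 ≈ 25399.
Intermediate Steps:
B(m) = √(173 + m)
(4561 + B(142)) + O = (4561 + √(173 + 142)) + 20820 = (4561 + √315) + 20820 = (4561 + 3*√35) + 20820 = 25381 + 3*√35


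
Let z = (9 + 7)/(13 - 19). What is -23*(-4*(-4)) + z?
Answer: -1112/3 ≈ -370.67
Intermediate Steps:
z = -8/3 (z = 16/(-6) = 16*(-⅙) = -8/3 ≈ -2.6667)
-23*(-4*(-4)) + z = -23*(-4*(-4)) - 8/3 = -368 - 8/3 = -1112/3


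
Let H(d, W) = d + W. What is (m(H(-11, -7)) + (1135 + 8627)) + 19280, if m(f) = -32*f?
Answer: 29618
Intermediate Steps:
H(d, W) = W + d
(m(H(-11, -7)) + (1135 + 8627)) + 19280 = (-32*(-7 - 11) + (1135 + 8627)) + 19280 = (-32*(-18) + 9762) + 19280 = (576 + 9762) + 19280 = 10338 + 19280 = 29618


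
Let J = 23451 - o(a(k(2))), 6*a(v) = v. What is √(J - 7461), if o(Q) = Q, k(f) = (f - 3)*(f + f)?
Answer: 2*√35979/3 ≈ 126.45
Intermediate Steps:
k(f) = 2*f*(-3 + f) (k(f) = (-3 + f)*(2*f) = 2*f*(-3 + f))
a(v) = v/6
J = 70355/3 (J = 23451 - 2*2*(-3 + 2)/6 = 23451 - 2*2*(-1)/6 = 23451 - (-4)/6 = 23451 - 1*(-⅔) = 23451 + ⅔ = 70355/3 ≈ 23452.)
√(J - 7461) = √(70355/3 - 7461) = √(47972/3) = 2*√35979/3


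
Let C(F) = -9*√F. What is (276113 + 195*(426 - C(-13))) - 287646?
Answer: 71537 + 1755*I*√13 ≈ 71537.0 + 6327.7*I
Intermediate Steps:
(276113 + 195*(426 - C(-13))) - 287646 = (276113 + 195*(426 - (-9)*√(-13))) - 287646 = (276113 + 195*(426 - (-9)*I*√13)) - 287646 = (276113 + 195*(426 + 9*I*√13)) - 287646 = (276113 + (83070 + 1755*I*√13)) - 287646 = (359183 + 1755*I*√13) - 287646 = 71537 + 1755*I*√13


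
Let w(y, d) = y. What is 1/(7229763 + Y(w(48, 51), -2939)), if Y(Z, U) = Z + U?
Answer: 1/7226872 ≈ 1.3837e-7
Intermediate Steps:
Y(Z, U) = U + Z
1/(7229763 + Y(w(48, 51), -2939)) = 1/(7229763 + (-2939 + 48)) = 1/(7229763 - 2891) = 1/7226872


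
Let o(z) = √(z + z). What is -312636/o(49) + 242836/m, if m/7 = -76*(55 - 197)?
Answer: 60709/18886 - 156318*√2/7 ≈ -31578.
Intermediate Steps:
o(z) = √2*√z (o(z) = √(2*z) = √2*√z)
m = 75544 (m = 7*(-76*(55 - 197)) = 7*(-76*(-142)) = 7*10792 = 75544)
-312636/o(49) + 242836/m = -312636*√2/14 + 242836/75544 = -312636*√2/14 + 242836*(1/75544) = -312636*√2/14 + 60709/18886 = -156318*√2/7 + 60709/18886 = 60709/18886 - 156318*√2/7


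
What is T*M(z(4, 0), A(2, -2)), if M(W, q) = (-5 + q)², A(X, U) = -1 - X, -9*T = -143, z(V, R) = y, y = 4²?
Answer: 9152/9 ≈ 1016.9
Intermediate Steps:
y = 16
z(V, R) = 16
T = 143/9 (T = -⅑*(-143) = 143/9 ≈ 15.889)
T*M(z(4, 0), A(2, -2)) = 143*(-5 + (-1 - 1*2))²/9 = 143*(-5 + (-1 - 2))²/9 = 143*(-5 - 3)²/9 = (143/9)*(-8)² = (143/9)*64 = 9152/9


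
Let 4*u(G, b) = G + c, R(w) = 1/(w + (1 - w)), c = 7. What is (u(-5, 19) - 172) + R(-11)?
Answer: -341/2 ≈ -170.50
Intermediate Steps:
R(w) = 1 (R(w) = 1/1 = 1)
u(G, b) = 7/4 + G/4 (u(G, b) = (G + 7)/4 = (7 + G)/4 = 7/4 + G/4)
(u(-5, 19) - 172) + R(-11) = ((7/4 + (1/4)*(-5)) - 172) + 1 = ((7/4 - 5/4) - 172) + 1 = (1/2 - 172) + 1 = -343/2 + 1 = -341/2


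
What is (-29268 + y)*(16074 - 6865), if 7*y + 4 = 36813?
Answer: -1547729003/7 ≈ -2.2110e+8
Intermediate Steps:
y = 36809/7 (y = -4/7 + (1/7)*36813 = -4/7 + 5259 = 36809/7 ≈ 5258.4)
(-29268 + y)*(16074 - 6865) = (-29268 + 36809/7)*(16074 - 6865) = -168067/7*9209 = -1547729003/7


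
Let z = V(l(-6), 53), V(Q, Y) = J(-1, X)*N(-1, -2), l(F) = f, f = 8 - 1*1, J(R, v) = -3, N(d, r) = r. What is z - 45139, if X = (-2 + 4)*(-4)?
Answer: -45133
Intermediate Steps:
X = -8 (X = 2*(-4) = -8)
f = 7 (f = 8 - 1 = 7)
l(F) = 7
V(Q, Y) = 6 (V(Q, Y) = -3*(-2) = 6)
z = 6
z - 45139 = 6 - 45139 = -45133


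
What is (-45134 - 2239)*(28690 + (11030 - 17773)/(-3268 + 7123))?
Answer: -1746377331737/1285 ≈ -1.3590e+9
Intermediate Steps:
(-45134 - 2239)*(28690 + (11030 - 17773)/(-3268 + 7123)) = -47373*(28690 - 6743/3855) = -47373*110593207/3855 = -1746377331737/1285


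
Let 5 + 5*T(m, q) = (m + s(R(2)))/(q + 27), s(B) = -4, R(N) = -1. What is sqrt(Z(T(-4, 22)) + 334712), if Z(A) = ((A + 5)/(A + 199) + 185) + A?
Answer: sqrt(241271117607240410)/848785 ≈ 578.70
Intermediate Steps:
T(m, q) = -1 + (-4 + m)/(5*(27 + q)) (T(m, q) = -1 + ((m - 4)/(q + 27))/5 = -1 + ((-4 + m)/(27 + q))/5 = -1 + (-4 + m)/(5*(27 + q)))
Z(A) = 185 + A + (5 + A)/(199 + A) (Z(A) = ((5 + A)/(199 + A) + 185) + A = (185 + (5 + A)/(199 + A)) + A = 185 + A + (5 + A)/(199 + A))
sqrt(Z(T(-4, 22)) + 334712) = sqrt((36820 + ((-139 - 4 - 5*22)/(5*(27 + 22)))**2 + 385*((-139 - 4 - 5*22)/(5*(27 + 22))))/(199 + (-139 - 4 - 5*22)/(5*(27 + 22))) + 334712) = sqrt((36820 + ((1/5)*(-139 - 4 - 110)/49)**2 + 385*((1/5)*(-139 - 4 - 110)/49))/(199 + (1/5)*(-139 - 4 - 110)/49) + 334712) = sqrt((36820 + ((1/5)*(1/49)*(-253))**2 + 385*((1/5)*(1/49)*(-253)))/(199 + (1/5)*(1/49)*(-253)) + 334712) = sqrt((36820 + (-253/245)**2 + 385*(-253/245))/(199 - 253/245) + 334712) = sqrt((36820 + 64009/60025 - 2783/7)/(48502/245) + 334712) = sqrt((245/48502)*(2186320284/60025) + 334712) = sqrt(1093160142/5941495 + 334712) = sqrt(1989782834582/5941495) = sqrt(241271117607240410)/848785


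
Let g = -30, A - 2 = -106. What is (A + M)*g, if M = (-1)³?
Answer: 3150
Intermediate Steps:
A = -104 (A = 2 - 106 = -104)
M = -1
(A + M)*g = (-104 - 1)*(-30) = -105*(-30) = 3150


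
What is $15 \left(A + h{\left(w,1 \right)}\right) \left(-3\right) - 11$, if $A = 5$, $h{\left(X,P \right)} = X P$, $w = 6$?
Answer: $-506$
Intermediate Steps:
$h{\left(X,P \right)} = P X$
$15 \left(A + h{\left(w,1 \right)}\right) \left(-3\right) - 11 = 15 \left(5 + 1 \cdot 6\right) \left(-3\right) - 11 = 15 \left(5 + 6\right) \left(-3\right) - 11 = 15 \cdot 11 \left(-3\right) - 11 = 15 \left(-33\right) - 11 = -495 - 11 = -506$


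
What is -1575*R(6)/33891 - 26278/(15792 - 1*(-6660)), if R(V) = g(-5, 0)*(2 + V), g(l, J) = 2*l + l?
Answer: 558806717/126820122 ≈ 4.4063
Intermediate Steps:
g(l, J) = 3*l
R(V) = -30 - 15*V (R(V) = (3*(-5))*(2 + V) = -15*(2 + V) = -30 - 15*V)
-1575*R(6)/33891 - 26278/(15792 - 1*(-6660)) = -1575*(-30 - 15*6)/33891 - 26278/(15792 - 1*(-6660)) = -1575*(-30 - 90)*(1/33891) - 26278/(15792 + 6660) = -1575*(-120)*(1/33891) - 26278/22452 = 189000*(1/33891) - 26278*1/22452 = 63000/11297 - 13139/11226 = 558806717/126820122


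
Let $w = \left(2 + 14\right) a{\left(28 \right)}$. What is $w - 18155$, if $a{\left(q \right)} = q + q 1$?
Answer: $-17259$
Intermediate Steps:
$a{\left(q \right)} = 2 q$ ($a{\left(q \right)} = q + q = 2 q$)
$w = 896$ ($w = \left(2 + 14\right) 2 \cdot 28 = 16 \cdot 56 = 896$)
$w - 18155 = 896 - 18155 = -17259$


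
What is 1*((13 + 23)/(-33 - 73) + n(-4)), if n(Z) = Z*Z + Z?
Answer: 618/53 ≈ 11.660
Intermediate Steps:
n(Z) = Z + Z² (n(Z) = Z² + Z = Z + Z²)
1*((13 + 23)/(-33 - 73) + n(-4)) = 1*((13 + 23)/(-33 - 73) - 4*(1 - 4)) = 1*(36/(-106) - 4*(-3)) = 1*(36*(-1/106) + 12) = 1*(-18/53 + 12) = 1*(618/53) = 618/53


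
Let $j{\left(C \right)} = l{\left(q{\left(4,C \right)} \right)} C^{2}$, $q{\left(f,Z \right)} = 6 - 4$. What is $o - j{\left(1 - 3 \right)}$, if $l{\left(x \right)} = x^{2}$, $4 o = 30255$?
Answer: $\frac{30191}{4} \approx 7547.8$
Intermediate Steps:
$o = \frac{30255}{4}$ ($o = \frac{1}{4} \cdot 30255 = \frac{30255}{4} \approx 7563.8$)
$q{\left(f,Z \right)} = 2$
$j{\left(C \right)} = 4 C^{2}$ ($j{\left(C \right)} = 2^{2} C^{2} = 4 C^{2}$)
$o - j{\left(1 - 3 \right)} = \frac{30255}{4} - 4 \left(1 - 3\right)^{2} = \frac{30255}{4} - 4 \left(-2\right)^{2} = \frac{30255}{4} - 4 \cdot 4 = \frac{30255}{4} - 16 = \frac{30191}{4}$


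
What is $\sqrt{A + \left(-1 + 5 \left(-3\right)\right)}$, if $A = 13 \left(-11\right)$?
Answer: $i \sqrt{159} \approx 12.61 i$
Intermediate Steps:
$A = -143$
$\sqrt{A + \left(-1 + 5 \left(-3\right)\right)} = \sqrt{-143 + \left(-1 + 5 \left(-3\right)\right)} = \sqrt{-143 - 16} = \sqrt{-159} = i \sqrt{159}$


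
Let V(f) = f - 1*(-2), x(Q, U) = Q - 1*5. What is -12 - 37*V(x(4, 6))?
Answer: -49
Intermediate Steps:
x(Q, U) = -5 + Q (x(Q, U) = Q - 5 = -5 + Q)
V(f) = 2 + f (V(f) = f + 2 = 2 + f)
-12 - 37*V(x(4, 6)) = -12 - 37*(2 + (-5 + 4)) = -12 - 37*(2 - 1) = -12 - 37*1 = -12 - 37 = -49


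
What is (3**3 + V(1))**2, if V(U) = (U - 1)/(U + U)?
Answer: 729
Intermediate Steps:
V(U) = (-1 + U)/(2*U) (V(U) = (-1 + U)/((2*U)) = (-1 + U)*(1/(2*U)) = (-1 + U)/(2*U))
(3**3 + V(1))**2 = (3**3 + (1/2)*(-1 + 1)/1)**2 = (27 + (1/2)*1*0)**2 = (27 + 0)**2 = 27**2 = 729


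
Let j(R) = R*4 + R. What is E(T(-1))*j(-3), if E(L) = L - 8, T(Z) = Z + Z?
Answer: 150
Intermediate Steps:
T(Z) = 2*Z
E(L) = -8 + L
j(R) = 5*R (j(R) = 4*R + R = 5*R)
E(T(-1))*j(-3) = (-8 + 2*(-1))*(5*(-3)) = (-8 - 2)*(-15) = -10*(-15) = 150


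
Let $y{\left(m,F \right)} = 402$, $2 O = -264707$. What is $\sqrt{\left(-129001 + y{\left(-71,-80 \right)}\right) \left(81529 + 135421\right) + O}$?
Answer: $\frac{i \sqrt{111598741614}}{2} \approx 1.6703 \cdot 10^{5} i$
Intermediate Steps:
$O = - \frac{264707}{2}$ ($O = \frac{1}{2} \left(-264707\right) = - \frac{264707}{2} \approx -1.3235 \cdot 10^{5}$)
$\sqrt{\left(-129001 + y{\left(-71,-80 \right)}\right) \left(81529 + 135421\right) + O} = \sqrt{\left(-129001 + 402\right) \left(81529 + 135421\right) - \frac{264707}{2}} = \sqrt{\left(-128599\right) 216950 - \frac{264707}{2}} = \sqrt{-27899553050 - \frac{264707}{2}} = \sqrt{- \frac{55799370807}{2}} = \frac{i \sqrt{111598741614}}{2}$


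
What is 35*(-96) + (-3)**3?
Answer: -3387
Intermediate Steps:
35*(-96) + (-3)**3 = -3360 - 27 = -3387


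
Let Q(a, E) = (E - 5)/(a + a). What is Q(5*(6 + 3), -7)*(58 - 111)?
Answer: 106/15 ≈ 7.0667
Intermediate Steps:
Q(a, E) = (-5 + E)/(2*a) (Q(a, E) = (-5 + E)/((2*a)) = (-5 + E)*(1/(2*a)) = (-5 + E)/(2*a))
Q(5*(6 + 3), -7)*(58 - 111) = ((-5 - 7)/(2*((5*(6 + 3)))))*(58 - 111) = ((½)*(-12)/(5*9))*(-53) = ((½)*(-12)/45)*(-53) = ((½)*(1/45)*(-12))*(-53) = -2/15*(-53) = 106/15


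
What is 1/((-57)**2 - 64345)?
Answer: -1/61096 ≈ -1.6368e-5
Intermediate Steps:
1/((-57)**2 - 64345) = 1/(3249 - 64345) = 1/(-61096) = -1/61096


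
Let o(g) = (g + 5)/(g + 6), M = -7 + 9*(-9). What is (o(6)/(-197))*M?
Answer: 242/591 ≈ 0.40948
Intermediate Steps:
M = -88 (M = -7 - 81 = -88)
o(g) = (5 + g)/(6 + g)
(o(6)/(-197))*M = (((5 + 6)/(6 + 6))/(-197))*(-88) = ((11/12)*(-1/197))*(-88) = -11/2364*(-88) = 242/591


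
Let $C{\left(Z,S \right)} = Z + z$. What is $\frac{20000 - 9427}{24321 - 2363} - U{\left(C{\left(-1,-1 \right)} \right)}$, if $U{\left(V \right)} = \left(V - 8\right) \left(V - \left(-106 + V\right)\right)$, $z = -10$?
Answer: $\frac{44233985}{21958} \approx 2014.5$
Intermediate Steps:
$C{\left(Z,S \right)} = -10 + Z$ ($C{\left(Z,S \right)} = Z - 10 = -10 + Z$)
$U{\left(V \right)} = -848 + 106 V$ ($U{\left(V \right)} = \left(-8 + V\right) 106 = -848 + 106 V$)
$\frac{20000 - 9427}{24321 - 2363} - U{\left(C{\left(-1,-1 \right)} \right)} = \frac{20000 - 9427}{24321 - 2363} - \left(-848 + 106 \left(-10 - 1\right)\right) = \frac{10573}{21958} - \left(-848 + 106 \left(-11\right)\right) = 10573 \cdot \frac{1}{21958} - \left(-848 - 1166\right) = \frac{10573}{21958} - -2014 = \frac{10573}{21958} + 2014 = \frac{44233985}{21958}$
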